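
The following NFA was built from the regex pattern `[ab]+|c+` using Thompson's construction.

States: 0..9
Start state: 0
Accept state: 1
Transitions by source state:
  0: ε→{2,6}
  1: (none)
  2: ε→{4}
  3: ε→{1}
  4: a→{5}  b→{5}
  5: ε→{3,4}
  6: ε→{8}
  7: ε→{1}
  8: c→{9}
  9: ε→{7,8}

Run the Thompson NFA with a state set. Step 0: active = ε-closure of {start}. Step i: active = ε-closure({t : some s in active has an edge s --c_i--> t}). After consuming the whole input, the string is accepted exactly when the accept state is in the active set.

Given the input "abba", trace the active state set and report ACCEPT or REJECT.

initial (ε-close {0}): {0,2,4,6,8}
'a' @ 1: {1,3,4,5}  ✓accept
'b' @ 2: {1,3,4,5}  ✓accept
'b' @ 3: {1,3,4,5}  ✓accept
'a' @ 4: {1,3,4,5}  ✓accept
end set {1,3,4,5} — state 1 in

Answer: ACCEPT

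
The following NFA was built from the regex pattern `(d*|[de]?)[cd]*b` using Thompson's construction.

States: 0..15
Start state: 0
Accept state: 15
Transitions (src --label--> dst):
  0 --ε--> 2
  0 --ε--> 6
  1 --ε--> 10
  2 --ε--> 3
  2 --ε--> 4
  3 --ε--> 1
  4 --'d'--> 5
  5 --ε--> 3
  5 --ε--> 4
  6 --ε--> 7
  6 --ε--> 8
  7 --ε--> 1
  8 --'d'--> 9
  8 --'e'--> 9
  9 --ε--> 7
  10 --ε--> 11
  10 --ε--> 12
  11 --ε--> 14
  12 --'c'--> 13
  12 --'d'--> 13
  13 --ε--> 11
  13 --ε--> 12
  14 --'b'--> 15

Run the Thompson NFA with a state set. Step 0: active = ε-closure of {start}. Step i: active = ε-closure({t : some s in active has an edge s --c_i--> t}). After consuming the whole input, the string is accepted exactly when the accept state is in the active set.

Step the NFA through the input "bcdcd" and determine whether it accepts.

S₀ = ε-closure({0}) = {0,1,2,3,4,6,7,8,10,11,12,14}
'b' @ 1: {15}  (accept∈set)
'c' @ 2: {}  — no active states
rest 'dcd' ignored (set empty)
end set {} — state 15 not in

Answer: REJECT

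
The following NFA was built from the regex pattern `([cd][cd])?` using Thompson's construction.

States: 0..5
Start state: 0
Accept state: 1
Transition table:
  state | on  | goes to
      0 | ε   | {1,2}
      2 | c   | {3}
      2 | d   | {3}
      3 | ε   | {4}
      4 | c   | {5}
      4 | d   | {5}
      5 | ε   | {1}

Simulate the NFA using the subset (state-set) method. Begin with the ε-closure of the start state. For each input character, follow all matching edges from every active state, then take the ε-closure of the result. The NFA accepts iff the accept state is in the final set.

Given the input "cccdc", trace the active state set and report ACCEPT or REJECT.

start: ε-closure({0}) = {0,1,2}
'c' @ 1: {3,4}
'c' @ 2: {1,5}  ✓accept
'c' @ 3: {}  — state set empty
rest 'dc' ignored (set empty)
after full input: {}  (accept=1 not in)

Answer: REJECT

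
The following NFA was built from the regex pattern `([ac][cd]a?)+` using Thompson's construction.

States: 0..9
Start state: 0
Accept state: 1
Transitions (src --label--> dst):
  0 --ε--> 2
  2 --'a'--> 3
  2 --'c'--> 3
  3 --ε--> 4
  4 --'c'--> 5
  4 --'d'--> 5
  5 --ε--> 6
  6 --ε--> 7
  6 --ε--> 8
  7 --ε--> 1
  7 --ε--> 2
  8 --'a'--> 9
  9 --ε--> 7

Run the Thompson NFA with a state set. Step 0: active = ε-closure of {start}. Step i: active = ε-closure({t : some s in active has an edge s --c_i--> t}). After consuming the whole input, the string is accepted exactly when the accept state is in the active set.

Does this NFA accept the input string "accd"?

initial (ε-close {0}): {0,2}
'a' @ 1: {3,4}
'c' @ 2: {1,2,5,6,7,8}  ✓accept
'c' @ 3: {3,4}
'd' @ 4: {1,2,5,6,7,8}  ✓accept
final: {1,2,5,6,7,8}; accept 1 in set

Answer: ACCEPT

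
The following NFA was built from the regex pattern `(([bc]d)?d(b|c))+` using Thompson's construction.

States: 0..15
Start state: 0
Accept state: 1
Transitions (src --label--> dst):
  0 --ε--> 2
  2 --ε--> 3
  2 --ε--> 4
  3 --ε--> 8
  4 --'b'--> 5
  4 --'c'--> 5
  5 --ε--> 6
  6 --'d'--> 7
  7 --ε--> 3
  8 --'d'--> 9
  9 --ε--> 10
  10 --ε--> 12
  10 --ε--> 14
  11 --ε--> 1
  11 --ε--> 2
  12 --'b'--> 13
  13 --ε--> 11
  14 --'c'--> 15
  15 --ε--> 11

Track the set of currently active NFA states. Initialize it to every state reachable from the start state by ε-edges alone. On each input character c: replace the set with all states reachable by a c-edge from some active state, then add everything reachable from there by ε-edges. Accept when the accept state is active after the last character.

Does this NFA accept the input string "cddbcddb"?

Answer: ACCEPT

Derivation:
initial (ε-close {0}): {0,2,3,4,8}
'c' @ 1: {5,6}
'd' @ 2: {3,7,8}
'd' @ 3: {9,10,12,14}
'b' @ 4: {1,2,3,4,8,11,13}  [accepting]
'c' @ 5: {5,6}
'd' @ 6: {3,7,8}
'd' @ 7: {9,10,12,14}
'b' @ 8: {1,2,3,4,8,11,13}  [accepting]
end set {1,2,3,4,8,11,13} — state 1 in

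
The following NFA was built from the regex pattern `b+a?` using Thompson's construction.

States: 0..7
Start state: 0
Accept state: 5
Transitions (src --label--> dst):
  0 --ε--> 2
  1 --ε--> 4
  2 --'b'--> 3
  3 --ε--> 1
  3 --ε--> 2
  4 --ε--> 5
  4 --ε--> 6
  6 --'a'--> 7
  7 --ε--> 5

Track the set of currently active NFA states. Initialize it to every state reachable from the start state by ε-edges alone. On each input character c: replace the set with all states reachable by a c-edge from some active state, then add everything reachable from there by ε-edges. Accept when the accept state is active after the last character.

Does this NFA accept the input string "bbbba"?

Answer: ACCEPT

Steps:
S₀ = ε-closure({0}) = {0,2}
'b' @ 1: {1,2,3,4,5,6}  [accepting]
'b' @ 2: {1,2,3,4,5,6}  [accepting]
'b' @ 3: {1,2,3,4,5,6}  [accepting]
'b' @ 4: {1,2,3,4,5,6}  [accepting]
'a' @ 5: {5,7}  [accepting]
after full input: {5,7}  (accept=5 in)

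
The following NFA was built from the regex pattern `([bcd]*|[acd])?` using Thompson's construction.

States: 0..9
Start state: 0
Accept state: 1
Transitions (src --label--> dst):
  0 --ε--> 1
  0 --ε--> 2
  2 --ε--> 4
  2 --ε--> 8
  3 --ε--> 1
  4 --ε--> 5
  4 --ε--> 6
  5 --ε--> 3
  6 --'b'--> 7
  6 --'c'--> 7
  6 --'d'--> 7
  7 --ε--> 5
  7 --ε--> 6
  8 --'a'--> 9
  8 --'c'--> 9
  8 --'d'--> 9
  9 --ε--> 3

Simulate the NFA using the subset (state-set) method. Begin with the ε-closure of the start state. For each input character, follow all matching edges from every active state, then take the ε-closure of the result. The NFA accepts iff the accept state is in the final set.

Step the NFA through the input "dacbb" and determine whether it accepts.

initial (ε-close {0}): {0,1,2,3,4,5,6,8}
'd' @ 1: {1,3,5,6,7,9}  ✓accept
'a' @ 2: {}  — dead — no transitions
rest 'cbb' ignored (set empty)
end set {} — state 1 not in

Answer: REJECT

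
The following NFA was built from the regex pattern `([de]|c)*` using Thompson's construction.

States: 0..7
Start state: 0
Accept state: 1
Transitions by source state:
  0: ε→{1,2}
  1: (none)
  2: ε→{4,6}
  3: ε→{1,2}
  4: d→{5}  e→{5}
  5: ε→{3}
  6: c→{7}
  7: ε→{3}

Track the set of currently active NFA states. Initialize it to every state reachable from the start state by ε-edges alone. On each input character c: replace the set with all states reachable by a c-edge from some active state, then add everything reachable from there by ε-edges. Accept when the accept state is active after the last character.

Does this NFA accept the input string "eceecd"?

initial (ε-close {0}): {0,1,2,4,6}
'e' @ 1: {1,2,3,4,5,6}  [accepting]
'c' @ 2: {1,2,3,4,6,7}  [accepting]
'e' @ 3: {1,2,3,4,5,6}  [accepting]
'e' @ 4: {1,2,3,4,5,6}  [accepting]
'c' @ 5: {1,2,3,4,6,7}  [accepting]
'd' @ 6: {1,2,3,4,5,6}  [accepting]
end set {1,2,3,4,5,6} — state 1 in

Answer: ACCEPT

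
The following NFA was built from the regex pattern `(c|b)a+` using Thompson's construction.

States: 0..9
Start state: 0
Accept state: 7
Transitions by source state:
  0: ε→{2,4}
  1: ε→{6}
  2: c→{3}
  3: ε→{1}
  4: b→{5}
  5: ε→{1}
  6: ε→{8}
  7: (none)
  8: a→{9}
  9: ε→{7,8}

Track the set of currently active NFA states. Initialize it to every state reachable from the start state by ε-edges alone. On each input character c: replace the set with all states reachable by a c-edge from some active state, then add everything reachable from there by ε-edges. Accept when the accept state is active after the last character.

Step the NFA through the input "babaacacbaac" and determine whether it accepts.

S₀ = ε-closure({0}) = {0,2,4}
'b' @ 1: {1,5,6,8}
'a' @ 2: {7,8,9}  ✓accept
'b' @ 3: {}  — dead — no transitions
rest 'aacacbaac' ignored (set empty)
after full input: {}  (accept=7 not in)

Answer: REJECT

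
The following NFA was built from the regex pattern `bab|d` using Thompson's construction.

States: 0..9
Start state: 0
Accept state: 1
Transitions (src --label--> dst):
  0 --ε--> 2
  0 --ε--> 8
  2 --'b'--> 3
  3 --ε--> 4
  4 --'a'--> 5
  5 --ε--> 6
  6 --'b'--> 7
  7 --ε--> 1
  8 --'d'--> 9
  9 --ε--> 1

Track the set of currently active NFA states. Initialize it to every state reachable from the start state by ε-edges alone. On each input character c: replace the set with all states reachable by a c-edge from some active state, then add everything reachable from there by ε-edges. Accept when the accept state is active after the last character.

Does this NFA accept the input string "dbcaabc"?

S₀ = ε-closure({0}) = {0,2,8}
'd' @ 1: {1,9}  [accepting]
'b' @ 2: {}  — state set empty
rest 'caabc' ignored (set empty)
after full input: {}  (accept=1 not in)

Answer: REJECT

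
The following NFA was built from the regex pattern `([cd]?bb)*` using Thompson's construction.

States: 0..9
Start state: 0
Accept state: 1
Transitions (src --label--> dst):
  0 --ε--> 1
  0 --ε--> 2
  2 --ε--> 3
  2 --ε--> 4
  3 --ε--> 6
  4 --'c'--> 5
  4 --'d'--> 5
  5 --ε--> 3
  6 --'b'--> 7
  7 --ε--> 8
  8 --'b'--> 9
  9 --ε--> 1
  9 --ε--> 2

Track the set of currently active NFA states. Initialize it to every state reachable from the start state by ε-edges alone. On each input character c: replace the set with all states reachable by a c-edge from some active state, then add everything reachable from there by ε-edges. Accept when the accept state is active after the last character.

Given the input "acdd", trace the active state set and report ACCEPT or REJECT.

Answer: REJECT

Steps:
S₀ = ε-closure({0}) = {0,1,2,3,4,6}
'a' @ 1: {}  — dead — no transitions
rest 'cdd' ignored (set empty)
after full input: {}  (accept=1 not in)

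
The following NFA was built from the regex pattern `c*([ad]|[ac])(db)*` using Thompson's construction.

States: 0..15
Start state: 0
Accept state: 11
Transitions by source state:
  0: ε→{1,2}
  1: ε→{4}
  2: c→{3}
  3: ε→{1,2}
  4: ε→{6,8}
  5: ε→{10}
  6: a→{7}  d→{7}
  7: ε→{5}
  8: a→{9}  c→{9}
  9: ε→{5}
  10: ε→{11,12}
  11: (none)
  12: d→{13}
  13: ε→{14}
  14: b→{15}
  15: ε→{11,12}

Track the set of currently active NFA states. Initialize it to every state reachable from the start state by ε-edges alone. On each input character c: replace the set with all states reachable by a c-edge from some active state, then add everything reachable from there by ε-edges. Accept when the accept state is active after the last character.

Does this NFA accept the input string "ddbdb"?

initial (ε-close {0}): {0,1,2,4,6,8}
'd' @ 1: {5,7,10,11,12}  [accepting]
'd' @ 2: {13,14}
'b' @ 3: {11,12,15}  [accepting]
'd' @ 4: {13,14}
'b' @ 5: {11,12,15}  [accepting]
final: {11,12,15}; accept 11 in set

Answer: ACCEPT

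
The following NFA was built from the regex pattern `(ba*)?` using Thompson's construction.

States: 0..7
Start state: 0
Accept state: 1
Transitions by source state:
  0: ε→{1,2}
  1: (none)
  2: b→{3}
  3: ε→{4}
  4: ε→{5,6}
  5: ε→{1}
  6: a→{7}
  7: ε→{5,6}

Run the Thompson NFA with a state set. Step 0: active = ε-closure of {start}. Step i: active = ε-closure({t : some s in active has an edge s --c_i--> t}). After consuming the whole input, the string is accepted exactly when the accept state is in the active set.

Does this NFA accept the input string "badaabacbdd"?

start: ε-closure({0}) = {0,1,2}
'b' @ 1: {1,3,4,5,6}  (accept∈set)
'a' @ 2: {1,5,6,7}  (accept∈set)
'd' @ 3: {}  — no active states
rest 'aabacbdd' ignored (set empty)
end set {} — state 1 not in

Answer: REJECT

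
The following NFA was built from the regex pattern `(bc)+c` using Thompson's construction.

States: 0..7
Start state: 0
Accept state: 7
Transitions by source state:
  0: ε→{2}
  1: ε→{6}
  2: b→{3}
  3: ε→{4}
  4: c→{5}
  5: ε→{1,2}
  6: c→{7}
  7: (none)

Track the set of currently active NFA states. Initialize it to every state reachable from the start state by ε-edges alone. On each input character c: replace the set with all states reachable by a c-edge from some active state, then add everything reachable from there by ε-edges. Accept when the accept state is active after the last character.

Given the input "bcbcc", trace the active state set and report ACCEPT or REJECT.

Answer: ACCEPT

Trace:
start: ε-closure({0}) = {0,2}
'b' @ 1: {3,4}
'c' @ 2: {1,2,5,6}
'b' @ 3: {3,4}
'c' @ 4: {1,2,5,6}
'c' @ 5: {7}  [accepting]
end set {7} — state 7 in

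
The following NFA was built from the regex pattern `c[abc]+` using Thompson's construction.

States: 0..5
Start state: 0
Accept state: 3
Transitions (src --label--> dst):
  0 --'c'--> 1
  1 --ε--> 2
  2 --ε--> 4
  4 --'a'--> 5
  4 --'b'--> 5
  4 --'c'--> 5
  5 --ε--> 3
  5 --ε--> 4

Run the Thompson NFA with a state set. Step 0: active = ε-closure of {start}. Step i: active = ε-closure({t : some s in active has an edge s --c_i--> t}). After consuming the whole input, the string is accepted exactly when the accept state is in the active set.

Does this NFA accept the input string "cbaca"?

initial (ε-close {0}): {0}
'c' @ 1: {1,2,4}
'b' @ 2: {3,4,5}  ✓accept
'a' @ 3: {3,4,5}  ✓accept
'c' @ 4: {3,4,5}  ✓accept
'a' @ 5: {3,4,5}  ✓accept
end set {3,4,5} — state 3 in

Answer: ACCEPT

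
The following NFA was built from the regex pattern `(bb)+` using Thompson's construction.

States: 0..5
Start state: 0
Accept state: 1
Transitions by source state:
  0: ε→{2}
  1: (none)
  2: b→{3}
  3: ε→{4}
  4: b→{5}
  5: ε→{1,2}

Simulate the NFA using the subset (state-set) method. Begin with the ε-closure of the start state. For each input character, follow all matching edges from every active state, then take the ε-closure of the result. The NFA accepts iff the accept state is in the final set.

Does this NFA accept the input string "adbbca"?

Answer: REJECT

Derivation:
S₀ = ε-closure({0}) = {0,2}
'a' @ 1: {}  — state set empty
rest 'dbbca' ignored (set empty)
final: {}; accept 1 not in set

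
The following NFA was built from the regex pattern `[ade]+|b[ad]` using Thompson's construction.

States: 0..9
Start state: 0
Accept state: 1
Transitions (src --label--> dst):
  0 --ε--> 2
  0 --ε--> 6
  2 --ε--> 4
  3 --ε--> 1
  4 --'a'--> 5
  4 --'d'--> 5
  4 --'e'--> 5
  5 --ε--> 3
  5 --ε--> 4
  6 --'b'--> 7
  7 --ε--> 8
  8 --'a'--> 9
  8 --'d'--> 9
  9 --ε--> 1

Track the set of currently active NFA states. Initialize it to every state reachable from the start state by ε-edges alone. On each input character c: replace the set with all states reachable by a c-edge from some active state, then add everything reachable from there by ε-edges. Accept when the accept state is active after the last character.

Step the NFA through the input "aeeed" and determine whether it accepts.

Answer: ACCEPT

Trace:
S₀ = ε-closure({0}) = {0,2,4,6}
'a' @ 1: {1,3,4,5}  ✓accept
'e' @ 2: {1,3,4,5}  ✓accept
'e' @ 3: {1,3,4,5}  ✓accept
'e' @ 4: {1,3,4,5}  ✓accept
'd' @ 5: {1,3,4,5}  ✓accept
final: {1,3,4,5}; accept 1 in set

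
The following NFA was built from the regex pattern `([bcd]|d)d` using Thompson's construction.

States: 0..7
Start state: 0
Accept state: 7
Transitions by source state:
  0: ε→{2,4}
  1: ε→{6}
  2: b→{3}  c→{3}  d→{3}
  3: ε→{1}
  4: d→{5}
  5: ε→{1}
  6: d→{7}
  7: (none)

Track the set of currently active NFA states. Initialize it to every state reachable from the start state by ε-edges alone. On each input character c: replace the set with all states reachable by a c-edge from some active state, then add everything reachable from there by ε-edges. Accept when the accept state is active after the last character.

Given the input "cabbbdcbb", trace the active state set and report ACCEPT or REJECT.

start: ε-closure({0}) = {0,2,4}
'c' @ 1: {1,3,6}
'a' @ 2: {}  — dead — no transitions
rest 'bbbdcbb' ignored (set empty)
end set {} — state 7 not in

Answer: REJECT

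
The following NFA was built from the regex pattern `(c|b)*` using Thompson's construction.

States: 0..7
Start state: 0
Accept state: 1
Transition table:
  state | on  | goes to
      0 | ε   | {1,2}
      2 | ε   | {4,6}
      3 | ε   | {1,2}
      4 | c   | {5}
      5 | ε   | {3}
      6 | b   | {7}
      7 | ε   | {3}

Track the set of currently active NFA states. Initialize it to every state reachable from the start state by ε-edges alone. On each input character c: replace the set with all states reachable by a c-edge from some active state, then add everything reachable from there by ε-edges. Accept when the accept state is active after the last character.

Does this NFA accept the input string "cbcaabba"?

Answer: REJECT

Derivation:
start: ε-closure({0}) = {0,1,2,4,6}
'c' @ 1: {1,2,3,4,5,6}  ✓accept
'b' @ 2: {1,2,3,4,6,7}  ✓accept
'c' @ 3: {1,2,3,4,5,6}  ✓accept
'a' @ 4: {}  — dead — no transitions
rest 'abba' ignored (set empty)
end set {} — state 1 not in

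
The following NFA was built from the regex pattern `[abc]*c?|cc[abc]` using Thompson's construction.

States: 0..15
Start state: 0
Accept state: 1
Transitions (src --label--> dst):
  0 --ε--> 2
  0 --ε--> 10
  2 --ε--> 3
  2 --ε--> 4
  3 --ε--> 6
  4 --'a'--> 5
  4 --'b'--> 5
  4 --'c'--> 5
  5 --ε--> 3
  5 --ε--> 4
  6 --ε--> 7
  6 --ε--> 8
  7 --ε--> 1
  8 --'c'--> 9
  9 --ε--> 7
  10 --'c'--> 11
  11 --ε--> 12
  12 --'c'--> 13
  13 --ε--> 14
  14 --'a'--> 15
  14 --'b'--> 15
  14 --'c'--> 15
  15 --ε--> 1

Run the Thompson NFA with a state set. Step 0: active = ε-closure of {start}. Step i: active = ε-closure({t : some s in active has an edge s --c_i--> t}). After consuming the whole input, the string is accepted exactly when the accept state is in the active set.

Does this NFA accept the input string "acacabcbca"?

initial (ε-close {0}): {0,1,2,3,4,6,7,8,10}
'a' @ 1: {1,3,4,5,6,7,8}  [accepting]
'c' @ 2: {1,3,4,5,6,7,8,9}  [accepting]
'a' @ 3: {1,3,4,5,6,7,8}  [accepting]
'c' @ 4: {1,3,4,5,6,7,8,9}  [accepting]
'a' @ 5: {1,3,4,5,6,7,8}  [accepting]
'b' @ 6: {1,3,4,5,6,7,8}  [accepting]
'c' @ 7: {1,3,4,5,6,7,8,9}  [accepting]
'b' @ 8: {1,3,4,5,6,7,8}  [accepting]
'c' @ 9: {1,3,4,5,6,7,8,9}  [accepting]
'a' @ 10: {1,3,4,5,6,7,8}  [accepting]
after full input: {1,3,4,5,6,7,8}  (accept=1 in)

Answer: ACCEPT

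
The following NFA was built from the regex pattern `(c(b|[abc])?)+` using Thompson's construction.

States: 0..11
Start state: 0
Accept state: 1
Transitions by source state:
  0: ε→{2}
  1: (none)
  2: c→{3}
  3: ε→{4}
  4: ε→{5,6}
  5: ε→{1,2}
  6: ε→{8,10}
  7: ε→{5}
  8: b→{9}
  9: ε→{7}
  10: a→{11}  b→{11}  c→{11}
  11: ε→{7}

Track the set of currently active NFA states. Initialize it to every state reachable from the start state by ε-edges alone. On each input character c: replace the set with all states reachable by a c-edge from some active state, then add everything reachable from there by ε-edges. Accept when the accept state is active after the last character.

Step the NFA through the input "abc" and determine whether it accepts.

initial (ε-close {0}): {0,2}
'a' @ 1: {}  — no active states
rest 'bc' ignored (set empty)
final: {}; accept 1 not in set

Answer: REJECT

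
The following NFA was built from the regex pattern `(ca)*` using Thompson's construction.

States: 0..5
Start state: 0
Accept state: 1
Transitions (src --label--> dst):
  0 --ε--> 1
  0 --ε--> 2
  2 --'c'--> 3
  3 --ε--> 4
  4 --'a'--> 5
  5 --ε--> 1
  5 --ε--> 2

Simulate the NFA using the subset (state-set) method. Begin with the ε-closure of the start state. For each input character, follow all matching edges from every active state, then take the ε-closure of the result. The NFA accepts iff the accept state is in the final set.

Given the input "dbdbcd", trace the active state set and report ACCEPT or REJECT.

S₀ = ε-closure({0}) = {0,1,2}
'd' @ 1: {}  — no active states
rest 'bdbcd' ignored (set empty)
end set {} — state 1 not in

Answer: REJECT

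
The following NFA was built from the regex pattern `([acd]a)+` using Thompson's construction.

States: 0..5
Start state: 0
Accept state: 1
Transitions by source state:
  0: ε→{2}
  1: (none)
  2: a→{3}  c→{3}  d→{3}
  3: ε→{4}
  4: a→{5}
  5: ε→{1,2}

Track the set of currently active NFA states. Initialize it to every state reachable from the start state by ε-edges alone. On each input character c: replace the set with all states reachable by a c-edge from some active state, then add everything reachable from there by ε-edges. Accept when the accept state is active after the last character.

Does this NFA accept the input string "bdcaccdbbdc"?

start: ε-closure({0}) = {0,2}
'b' @ 1: {}  — dead — no transitions
rest 'dcaccdbbdc' ignored (set empty)
final: {}; accept 1 not in set

Answer: REJECT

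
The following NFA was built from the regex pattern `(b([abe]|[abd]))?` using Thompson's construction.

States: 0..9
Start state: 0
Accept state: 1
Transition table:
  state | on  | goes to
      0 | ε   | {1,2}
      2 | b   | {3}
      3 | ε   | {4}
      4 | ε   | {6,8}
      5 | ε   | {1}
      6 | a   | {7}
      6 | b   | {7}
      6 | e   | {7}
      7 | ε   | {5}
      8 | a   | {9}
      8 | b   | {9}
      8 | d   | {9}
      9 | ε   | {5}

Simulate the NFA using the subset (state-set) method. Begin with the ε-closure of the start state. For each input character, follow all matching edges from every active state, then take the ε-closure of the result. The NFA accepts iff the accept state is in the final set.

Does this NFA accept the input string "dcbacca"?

start: ε-closure({0}) = {0,1,2}
'd' @ 1: {}  — dead — no transitions
rest 'cbacca' ignored (set empty)
end set {} — state 1 not in

Answer: REJECT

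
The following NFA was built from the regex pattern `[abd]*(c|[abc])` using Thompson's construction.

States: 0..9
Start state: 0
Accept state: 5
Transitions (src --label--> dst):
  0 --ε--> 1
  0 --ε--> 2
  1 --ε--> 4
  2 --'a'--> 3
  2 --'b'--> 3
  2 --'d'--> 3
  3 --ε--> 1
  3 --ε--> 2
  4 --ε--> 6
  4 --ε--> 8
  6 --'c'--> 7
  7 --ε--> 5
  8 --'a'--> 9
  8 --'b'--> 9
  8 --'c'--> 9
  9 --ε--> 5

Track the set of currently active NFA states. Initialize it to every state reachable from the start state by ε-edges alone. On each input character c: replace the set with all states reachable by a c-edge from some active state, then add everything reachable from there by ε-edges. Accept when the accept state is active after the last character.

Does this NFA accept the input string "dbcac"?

Answer: REJECT

Trace:
S₀ = ε-closure({0}) = {0,1,2,4,6,8}
'd' @ 1: {1,2,3,4,6,8}
'b' @ 2: {1,2,3,4,5,6,8,9}  ✓accept
'c' @ 3: {5,7,9}  ✓accept
'a' @ 4: {}  — no active states
rest 'c' ignored (set empty)
end set {} — state 5 not in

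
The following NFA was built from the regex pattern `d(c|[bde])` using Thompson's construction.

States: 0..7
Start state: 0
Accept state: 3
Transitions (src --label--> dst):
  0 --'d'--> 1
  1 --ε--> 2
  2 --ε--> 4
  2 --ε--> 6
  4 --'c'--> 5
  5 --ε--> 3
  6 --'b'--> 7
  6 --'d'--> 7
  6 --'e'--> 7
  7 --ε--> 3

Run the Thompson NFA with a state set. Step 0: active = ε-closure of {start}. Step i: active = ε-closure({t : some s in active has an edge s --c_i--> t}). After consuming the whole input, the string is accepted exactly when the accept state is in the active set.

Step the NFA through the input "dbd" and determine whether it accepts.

initial (ε-close {0}): {0}
'd' @ 1: {1,2,4,6}
'b' @ 2: {3,7}  ✓accept
'd' @ 3: {}  — no active states
final: {}; accept 3 not in set

Answer: REJECT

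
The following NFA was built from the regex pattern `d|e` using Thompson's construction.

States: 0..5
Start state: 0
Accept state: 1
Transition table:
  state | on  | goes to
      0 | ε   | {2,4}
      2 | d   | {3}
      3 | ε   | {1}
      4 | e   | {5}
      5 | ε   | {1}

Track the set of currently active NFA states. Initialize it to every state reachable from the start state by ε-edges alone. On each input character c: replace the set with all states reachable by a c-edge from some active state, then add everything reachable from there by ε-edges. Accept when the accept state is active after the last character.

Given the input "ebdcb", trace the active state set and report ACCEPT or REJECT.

Answer: REJECT

Steps:
initial (ε-close {0}): {0,2,4}
'e' @ 1: {1,5}  ✓accept
'b' @ 2: {}  — dead — no transitions
rest 'dcb' ignored (set empty)
final: {}; accept 1 not in set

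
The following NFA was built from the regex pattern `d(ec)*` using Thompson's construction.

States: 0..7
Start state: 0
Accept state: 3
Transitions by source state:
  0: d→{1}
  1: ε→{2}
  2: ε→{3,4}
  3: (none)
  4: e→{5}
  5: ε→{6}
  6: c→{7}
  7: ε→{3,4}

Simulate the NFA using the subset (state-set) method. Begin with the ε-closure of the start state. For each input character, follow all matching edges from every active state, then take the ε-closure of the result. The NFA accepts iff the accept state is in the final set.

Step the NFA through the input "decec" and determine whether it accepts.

S₀ = ε-closure({0}) = {0}
'd' @ 1: {1,2,3,4}  [accepting]
'e' @ 2: {5,6}
'c' @ 3: {3,4,7}  [accepting]
'e' @ 4: {5,6}
'c' @ 5: {3,4,7}  [accepting]
end set {3,4,7} — state 3 in

Answer: ACCEPT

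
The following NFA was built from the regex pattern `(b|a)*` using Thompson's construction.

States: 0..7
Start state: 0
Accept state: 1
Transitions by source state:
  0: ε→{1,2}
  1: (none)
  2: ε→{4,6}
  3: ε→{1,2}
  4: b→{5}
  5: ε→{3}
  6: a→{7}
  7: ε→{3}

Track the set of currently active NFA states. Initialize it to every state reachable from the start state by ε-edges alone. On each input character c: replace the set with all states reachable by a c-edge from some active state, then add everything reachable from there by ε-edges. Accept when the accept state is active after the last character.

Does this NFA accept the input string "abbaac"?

initial (ε-close {0}): {0,1,2,4,6}
'a' @ 1: {1,2,3,4,6,7}  (accept∈set)
'b' @ 2: {1,2,3,4,5,6}  (accept∈set)
'b' @ 3: {1,2,3,4,5,6}  (accept∈set)
'a' @ 4: {1,2,3,4,6,7}  (accept∈set)
'a' @ 5: {1,2,3,4,6,7}  (accept∈set)
'c' @ 6: {}  — dead — no transitions
final: {}; accept 1 not in set

Answer: REJECT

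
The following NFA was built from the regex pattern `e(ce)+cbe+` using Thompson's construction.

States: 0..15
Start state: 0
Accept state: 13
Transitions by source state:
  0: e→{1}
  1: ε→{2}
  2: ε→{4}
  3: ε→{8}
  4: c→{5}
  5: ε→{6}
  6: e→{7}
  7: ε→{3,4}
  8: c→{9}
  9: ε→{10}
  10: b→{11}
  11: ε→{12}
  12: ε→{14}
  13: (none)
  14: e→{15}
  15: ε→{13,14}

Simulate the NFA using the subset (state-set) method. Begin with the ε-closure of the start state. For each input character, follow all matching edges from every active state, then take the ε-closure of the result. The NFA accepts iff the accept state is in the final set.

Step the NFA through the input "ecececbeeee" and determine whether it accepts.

S₀ = ε-closure({0}) = {0}
'e' @ 1: {1,2,4}
'c' @ 2: {5,6}
'e' @ 3: {3,4,7,8}
'c' @ 4: {5,6,9,10}
'e' @ 5: {3,4,7,8}
'c' @ 6: {5,6,9,10}
'b' @ 7: {11,12,14}
'e' @ 8: {13,14,15}  ✓accept
'e' @ 9: {13,14,15}  ✓accept
'e' @ 10: {13,14,15}  ✓accept
'e' @ 11: {13,14,15}  ✓accept
after full input: {13,14,15}  (accept=13 in)

Answer: ACCEPT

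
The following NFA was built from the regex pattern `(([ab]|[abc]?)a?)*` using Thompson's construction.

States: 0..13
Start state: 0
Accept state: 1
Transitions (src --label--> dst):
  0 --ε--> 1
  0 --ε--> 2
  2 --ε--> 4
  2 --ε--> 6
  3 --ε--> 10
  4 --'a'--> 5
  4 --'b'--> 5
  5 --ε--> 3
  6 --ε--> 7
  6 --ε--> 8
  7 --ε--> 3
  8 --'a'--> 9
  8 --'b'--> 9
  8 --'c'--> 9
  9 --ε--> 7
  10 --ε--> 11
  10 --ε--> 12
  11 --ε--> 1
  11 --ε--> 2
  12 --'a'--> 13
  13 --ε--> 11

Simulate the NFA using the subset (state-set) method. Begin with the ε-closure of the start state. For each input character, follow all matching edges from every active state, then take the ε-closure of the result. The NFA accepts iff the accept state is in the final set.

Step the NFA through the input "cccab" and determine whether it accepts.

start: ε-closure({0}) = {0,1,2,3,4,6,7,8,10,11,12}
'c' @ 1: {1,2,3,4,6,7,8,9,10,11,12}  (accept∈set)
'c' @ 2: {1,2,3,4,6,7,8,9,10,11,12}  (accept∈set)
'c' @ 3: {1,2,3,4,6,7,8,9,10,11,12}  (accept∈set)
'a' @ 4: {1,2,3,4,5,6,7,8,9,10,11,12,13}  (accept∈set)
'b' @ 5: {1,2,3,4,5,6,7,8,9,10,11,12}  (accept∈set)
final: {1,2,3,4,5,6,7,8,9,10,11,12}; accept 1 in set

Answer: ACCEPT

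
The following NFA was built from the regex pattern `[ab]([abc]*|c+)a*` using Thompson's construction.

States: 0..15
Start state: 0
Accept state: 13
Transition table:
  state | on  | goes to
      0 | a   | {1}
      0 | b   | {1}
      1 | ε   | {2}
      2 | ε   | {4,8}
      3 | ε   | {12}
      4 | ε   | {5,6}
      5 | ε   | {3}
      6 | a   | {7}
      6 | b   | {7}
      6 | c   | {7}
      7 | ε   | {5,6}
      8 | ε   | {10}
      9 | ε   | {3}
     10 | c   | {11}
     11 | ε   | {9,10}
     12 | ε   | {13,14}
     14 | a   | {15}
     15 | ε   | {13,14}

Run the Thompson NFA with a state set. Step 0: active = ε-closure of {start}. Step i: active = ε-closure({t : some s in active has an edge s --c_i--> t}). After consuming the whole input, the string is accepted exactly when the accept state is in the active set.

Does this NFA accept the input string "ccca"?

S₀ = ε-closure({0}) = {0}
'c' @ 1: {}  — dead — no transitions
rest 'cca' ignored (set empty)
after full input: {}  (accept=13 not in)

Answer: REJECT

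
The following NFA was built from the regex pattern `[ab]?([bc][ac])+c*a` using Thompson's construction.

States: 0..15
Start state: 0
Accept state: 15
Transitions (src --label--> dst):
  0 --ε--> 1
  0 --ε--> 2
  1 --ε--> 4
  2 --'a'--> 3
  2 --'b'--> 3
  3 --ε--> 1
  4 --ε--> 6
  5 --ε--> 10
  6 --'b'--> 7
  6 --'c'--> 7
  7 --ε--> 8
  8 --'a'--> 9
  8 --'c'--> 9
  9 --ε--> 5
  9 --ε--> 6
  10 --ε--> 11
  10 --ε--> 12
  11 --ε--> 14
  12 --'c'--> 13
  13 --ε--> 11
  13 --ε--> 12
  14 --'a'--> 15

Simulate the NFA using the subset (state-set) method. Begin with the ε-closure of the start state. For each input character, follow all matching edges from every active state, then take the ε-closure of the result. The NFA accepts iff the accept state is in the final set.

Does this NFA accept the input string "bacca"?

Answer: ACCEPT

Steps:
start: ε-closure({0}) = {0,1,2,4,6}
'b' @ 1: {1,3,4,6,7,8}
'a' @ 2: {5,6,9,10,11,12,14}
'c' @ 3: {7,8,11,12,13,14}
'c' @ 4: {5,6,9,10,11,12,13,14}
'a' @ 5: {15}  ✓accept
after full input: {15}  (accept=15 in)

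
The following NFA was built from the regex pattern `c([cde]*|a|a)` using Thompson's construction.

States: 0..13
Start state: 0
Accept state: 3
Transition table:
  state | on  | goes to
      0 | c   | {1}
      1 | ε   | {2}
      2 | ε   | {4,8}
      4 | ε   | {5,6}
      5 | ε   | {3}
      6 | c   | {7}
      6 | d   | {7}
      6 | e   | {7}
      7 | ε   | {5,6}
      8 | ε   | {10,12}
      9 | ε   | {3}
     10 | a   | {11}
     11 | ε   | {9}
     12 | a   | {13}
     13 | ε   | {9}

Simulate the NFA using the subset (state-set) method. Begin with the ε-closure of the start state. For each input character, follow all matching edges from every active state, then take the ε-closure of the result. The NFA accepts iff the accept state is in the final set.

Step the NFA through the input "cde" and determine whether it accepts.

Answer: ACCEPT

Derivation:
S₀ = ε-closure({0}) = {0}
'c' @ 1: {1,2,3,4,5,6,8,10,12}  (accept∈set)
'd' @ 2: {3,5,6,7}  (accept∈set)
'e' @ 3: {3,5,6,7}  (accept∈set)
final: {3,5,6,7}; accept 3 in set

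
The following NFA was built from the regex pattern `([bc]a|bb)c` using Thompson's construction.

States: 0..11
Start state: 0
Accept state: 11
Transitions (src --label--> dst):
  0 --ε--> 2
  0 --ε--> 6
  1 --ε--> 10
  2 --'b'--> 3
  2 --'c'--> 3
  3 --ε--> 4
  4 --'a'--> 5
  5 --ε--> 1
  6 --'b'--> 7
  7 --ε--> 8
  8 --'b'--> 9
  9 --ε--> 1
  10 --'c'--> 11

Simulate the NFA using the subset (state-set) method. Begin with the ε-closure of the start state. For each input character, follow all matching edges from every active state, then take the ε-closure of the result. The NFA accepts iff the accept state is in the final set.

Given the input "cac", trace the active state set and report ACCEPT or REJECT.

Answer: ACCEPT

Trace:
initial (ε-close {0}): {0,2,6}
'c' @ 1: {3,4}
'a' @ 2: {1,5,10}
'c' @ 3: {11}  (accept∈set)
end set {11} — state 11 in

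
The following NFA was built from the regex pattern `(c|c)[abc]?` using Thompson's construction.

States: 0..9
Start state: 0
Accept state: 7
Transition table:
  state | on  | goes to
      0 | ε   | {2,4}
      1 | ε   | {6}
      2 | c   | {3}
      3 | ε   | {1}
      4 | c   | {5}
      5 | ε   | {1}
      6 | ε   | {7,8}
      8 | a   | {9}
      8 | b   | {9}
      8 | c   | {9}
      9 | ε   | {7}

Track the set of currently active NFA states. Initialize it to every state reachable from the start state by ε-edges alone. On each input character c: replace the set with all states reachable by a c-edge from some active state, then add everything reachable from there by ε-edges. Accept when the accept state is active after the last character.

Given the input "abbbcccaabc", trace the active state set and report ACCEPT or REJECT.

initial (ε-close {0}): {0,2,4}
'a' @ 1: {}  — no active states
rest 'bbbcccaabc' ignored (set empty)
after full input: {}  (accept=7 not in)

Answer: REJECT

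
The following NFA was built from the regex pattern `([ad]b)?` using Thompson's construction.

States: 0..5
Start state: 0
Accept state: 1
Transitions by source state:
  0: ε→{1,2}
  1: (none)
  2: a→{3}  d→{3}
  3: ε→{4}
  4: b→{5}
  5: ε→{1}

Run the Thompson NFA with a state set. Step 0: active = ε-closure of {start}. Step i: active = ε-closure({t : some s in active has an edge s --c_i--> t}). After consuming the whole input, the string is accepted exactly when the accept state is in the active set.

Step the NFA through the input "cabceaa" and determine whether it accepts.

Answer: REJECT

Steps:
start: ε-closure({0}) = {0,1,2}
'c' @ 1: {}  — no active states
rest 'abceaa' ignored (set empty)
end set {} — state 1 not in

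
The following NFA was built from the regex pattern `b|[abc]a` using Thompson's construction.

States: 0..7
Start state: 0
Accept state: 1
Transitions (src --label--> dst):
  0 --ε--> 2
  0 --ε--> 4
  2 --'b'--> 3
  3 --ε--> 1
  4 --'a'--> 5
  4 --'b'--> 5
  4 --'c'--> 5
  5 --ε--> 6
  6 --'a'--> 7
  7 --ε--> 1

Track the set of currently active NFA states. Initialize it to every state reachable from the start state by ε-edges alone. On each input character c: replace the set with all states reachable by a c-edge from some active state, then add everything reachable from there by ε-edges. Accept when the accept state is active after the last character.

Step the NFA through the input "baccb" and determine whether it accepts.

Answer: REJECT

Steps:
start: ε-closure({0}) = {0,2,4}
'b' @ 1: {1,3,5,6}  [accepting]
'a' @ 2: {1,7}  [accepting]
'c' @ 3: {}  — no active states
rest 'cb' ignored (set empty)
final: {}; accept 1 not in set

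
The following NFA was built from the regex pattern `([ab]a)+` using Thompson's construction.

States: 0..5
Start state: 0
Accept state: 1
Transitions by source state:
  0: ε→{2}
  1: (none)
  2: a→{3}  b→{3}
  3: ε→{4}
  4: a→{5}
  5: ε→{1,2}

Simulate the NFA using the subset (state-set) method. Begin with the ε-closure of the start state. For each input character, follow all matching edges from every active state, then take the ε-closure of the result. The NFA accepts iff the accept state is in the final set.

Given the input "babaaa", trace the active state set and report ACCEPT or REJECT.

Answer: ACCEPT

Derivation:
S₀ = ε-closure({0}) = {0,2}
'b' @ 1: {3,4}
'a' @ 2: {1,2,5}  [accepting]
'b' @ 3: {3,4}
'a' @ 4: {1,2,5}  [accepting]
'a' @ 5: {3,4}
'a' @ 6: {1,2,5}  [accepting]
final: {1,2,5}; accept 1 in set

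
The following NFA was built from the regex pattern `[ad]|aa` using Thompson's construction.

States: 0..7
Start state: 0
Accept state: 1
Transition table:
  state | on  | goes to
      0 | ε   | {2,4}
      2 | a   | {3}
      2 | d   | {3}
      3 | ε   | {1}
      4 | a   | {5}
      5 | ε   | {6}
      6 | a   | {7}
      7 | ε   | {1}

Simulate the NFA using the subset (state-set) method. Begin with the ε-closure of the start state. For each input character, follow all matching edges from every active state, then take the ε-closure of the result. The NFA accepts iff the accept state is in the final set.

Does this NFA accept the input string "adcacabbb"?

S₀ = ε-closure({0}) = {0,2,4}
'a' @ 1: {1,3,5,6}  (accept∈set)
'd' @ 2: {}  — dead — no transitions
rest 'cacabbb' ignored (set empty)
final: {}; accept 1 not in set

Answer: REJECT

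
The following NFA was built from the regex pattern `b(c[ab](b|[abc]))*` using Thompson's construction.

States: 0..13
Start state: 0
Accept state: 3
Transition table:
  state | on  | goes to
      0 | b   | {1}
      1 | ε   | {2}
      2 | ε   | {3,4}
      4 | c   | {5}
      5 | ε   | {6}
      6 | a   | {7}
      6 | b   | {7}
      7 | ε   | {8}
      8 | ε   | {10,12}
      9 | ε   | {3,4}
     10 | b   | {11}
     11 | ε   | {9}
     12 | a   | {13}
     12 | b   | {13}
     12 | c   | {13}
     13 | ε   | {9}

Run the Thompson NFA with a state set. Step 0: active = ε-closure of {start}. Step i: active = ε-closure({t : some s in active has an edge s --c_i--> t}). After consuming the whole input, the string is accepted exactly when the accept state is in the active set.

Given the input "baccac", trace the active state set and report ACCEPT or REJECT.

Answer: REJECT

Trace:
start: ε-closure({0}) = {0}
'b' @ 1: {1,2,3,4}  ✓accept
'a' @ 2: {}  — dead — no transitions
rest 'ccac' ignored (set empty)
end set {} — state 3 not in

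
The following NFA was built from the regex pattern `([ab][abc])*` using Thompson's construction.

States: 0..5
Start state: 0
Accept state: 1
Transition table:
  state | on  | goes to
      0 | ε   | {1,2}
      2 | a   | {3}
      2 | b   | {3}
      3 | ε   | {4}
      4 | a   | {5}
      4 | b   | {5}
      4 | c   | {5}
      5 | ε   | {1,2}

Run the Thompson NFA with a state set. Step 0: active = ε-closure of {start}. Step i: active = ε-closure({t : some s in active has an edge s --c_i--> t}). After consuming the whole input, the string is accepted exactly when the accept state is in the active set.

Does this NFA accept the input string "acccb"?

start: ε-closure({0}) = {0,1,2}
'a' @ 1: {3,4}
'c' @ 2: {1,2,5}  ✓accept
'c' @ 3: {}  — state set empty
rest 'cb' ignored (set empty)
end set {} — state 1 not in

Answer: REJECT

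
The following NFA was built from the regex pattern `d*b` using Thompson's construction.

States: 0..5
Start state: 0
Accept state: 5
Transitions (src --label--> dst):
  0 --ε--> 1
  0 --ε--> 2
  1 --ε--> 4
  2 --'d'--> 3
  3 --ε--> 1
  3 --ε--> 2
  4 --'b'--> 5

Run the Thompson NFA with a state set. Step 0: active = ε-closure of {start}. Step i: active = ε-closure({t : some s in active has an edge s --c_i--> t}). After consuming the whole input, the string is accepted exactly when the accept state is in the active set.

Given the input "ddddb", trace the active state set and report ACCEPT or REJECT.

start: ε-closure({0}) = {0,1,2,4}
'd' @ 1: {1,2,3,4}
'd' @ 2: {1,2,3,4}
'd' @ 3: {1,2,3,4}
'd' @ 4: {1,2,3,4}
'b' @ 5: {5}  [accepting]
end set {5} — state 5 in

Answer: ACCEPT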